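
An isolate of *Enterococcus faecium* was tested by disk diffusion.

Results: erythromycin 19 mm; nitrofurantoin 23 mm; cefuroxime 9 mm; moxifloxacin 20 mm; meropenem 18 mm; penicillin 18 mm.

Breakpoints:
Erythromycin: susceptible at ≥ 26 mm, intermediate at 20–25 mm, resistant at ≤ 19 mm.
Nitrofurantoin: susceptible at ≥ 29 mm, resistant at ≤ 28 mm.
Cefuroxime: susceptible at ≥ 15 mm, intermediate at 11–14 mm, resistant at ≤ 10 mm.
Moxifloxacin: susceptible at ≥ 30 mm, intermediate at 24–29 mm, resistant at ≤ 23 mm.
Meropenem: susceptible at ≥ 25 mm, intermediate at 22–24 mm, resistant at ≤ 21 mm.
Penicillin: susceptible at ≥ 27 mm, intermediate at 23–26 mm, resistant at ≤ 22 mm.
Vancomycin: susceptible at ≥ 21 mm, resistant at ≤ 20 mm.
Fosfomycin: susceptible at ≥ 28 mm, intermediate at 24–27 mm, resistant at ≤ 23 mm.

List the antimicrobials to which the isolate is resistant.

erythromycin, nitrofurantoin, cefuroxime, moxifloxacin, meropenem, penicillin

Erythromycin: 19 mm is ≤ 19 mm — R
Nitrofurantoin: 23 mm is ≤ 28 mm ⇒ R
Cefuroxime: 9 mm is ≤ 10 mm ⇒ Resistant
Moxifloxacin (20 mm) ≤ 23 mm — Resistant
Meropenem: 18 mm is ≤ 21 mm → resistant
Penicillin (18 mm) ≤ 22 mm ⇒ Resistant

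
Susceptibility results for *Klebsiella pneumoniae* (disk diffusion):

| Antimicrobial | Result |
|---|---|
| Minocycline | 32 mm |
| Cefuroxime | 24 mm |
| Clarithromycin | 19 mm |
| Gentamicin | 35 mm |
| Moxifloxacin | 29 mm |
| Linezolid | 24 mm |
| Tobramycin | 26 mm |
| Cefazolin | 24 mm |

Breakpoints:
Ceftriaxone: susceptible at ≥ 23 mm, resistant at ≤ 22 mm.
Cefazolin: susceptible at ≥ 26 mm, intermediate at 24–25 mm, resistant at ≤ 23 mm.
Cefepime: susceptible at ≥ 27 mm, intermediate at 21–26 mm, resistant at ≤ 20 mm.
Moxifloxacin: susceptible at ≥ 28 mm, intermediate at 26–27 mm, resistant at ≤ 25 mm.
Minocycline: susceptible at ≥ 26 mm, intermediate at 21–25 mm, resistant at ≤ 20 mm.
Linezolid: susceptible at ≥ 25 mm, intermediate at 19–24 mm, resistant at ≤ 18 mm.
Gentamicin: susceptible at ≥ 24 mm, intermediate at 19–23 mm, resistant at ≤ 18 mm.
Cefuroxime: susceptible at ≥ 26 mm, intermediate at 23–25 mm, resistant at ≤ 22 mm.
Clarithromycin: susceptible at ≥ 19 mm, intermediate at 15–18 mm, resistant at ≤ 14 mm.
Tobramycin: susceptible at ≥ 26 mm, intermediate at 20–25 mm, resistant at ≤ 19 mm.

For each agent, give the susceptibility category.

S, I, S, S, S, I, S, I

Minocycline 32 mm: ≥ 26 mm ⇒ susceptible
Cefuroxime 24 mm: in 23–25 mm ⇒ intermediate
Clarithromycin 19 mm: ≥ 19 mm ⇒ S
Gentamicin (35 mm) ≥ 24 mm → S
Moxifloxacin (29 mm) ≥ 28 mm → S
Linezolid: 24 mm is in 19–24 mm → I
Tobramycin 26 mm: ≥ 26 mm ⇒ susceptible
Cefazolin (24 mm) in 24–25 mm → I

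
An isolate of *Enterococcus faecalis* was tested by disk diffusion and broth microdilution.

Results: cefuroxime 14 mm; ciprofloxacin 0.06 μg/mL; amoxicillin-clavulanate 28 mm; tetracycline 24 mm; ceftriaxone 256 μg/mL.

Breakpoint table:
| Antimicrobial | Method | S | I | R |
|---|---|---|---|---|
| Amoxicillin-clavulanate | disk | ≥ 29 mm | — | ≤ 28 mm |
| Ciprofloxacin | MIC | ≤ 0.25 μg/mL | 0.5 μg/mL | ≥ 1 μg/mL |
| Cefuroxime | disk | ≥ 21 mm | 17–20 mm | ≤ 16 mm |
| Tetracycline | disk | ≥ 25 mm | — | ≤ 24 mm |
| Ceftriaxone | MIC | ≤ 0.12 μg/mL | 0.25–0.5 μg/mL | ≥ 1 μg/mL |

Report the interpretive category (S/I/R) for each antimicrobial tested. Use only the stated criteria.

R, S, R, R, R

Cefuroxime: 14 mm is ≤ 16 mm — R
Ciprofloxacin (0.06 μg/mL) ≤ 0.25 μg/mL ⇒ susceptible
Amoxicillin-clavulanate 28 mm: ≤ 28 mm → resistant
Tetracycline 24 mm: ≤ 24 mm — R
Ceftriaxone 256 μg/mL: ≥ 1 μg/mL → resistant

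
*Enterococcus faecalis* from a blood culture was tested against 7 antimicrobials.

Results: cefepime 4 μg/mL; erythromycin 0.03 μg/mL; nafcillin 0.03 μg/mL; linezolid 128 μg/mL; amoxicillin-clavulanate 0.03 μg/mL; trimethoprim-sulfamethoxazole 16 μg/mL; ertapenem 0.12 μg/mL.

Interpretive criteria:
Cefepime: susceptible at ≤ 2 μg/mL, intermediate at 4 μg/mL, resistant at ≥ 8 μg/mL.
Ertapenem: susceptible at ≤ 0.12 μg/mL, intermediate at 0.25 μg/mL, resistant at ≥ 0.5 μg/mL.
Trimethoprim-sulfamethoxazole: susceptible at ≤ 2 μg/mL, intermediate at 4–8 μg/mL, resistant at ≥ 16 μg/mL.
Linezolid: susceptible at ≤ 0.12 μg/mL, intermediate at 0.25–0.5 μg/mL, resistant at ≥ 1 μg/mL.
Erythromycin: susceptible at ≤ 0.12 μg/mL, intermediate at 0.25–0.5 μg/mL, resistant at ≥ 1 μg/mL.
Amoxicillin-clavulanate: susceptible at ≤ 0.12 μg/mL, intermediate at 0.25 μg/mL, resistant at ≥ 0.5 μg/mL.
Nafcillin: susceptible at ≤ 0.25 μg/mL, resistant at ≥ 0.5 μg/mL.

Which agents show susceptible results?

erythromycin, nafcillin, amoxicillin-clavulanate, ertapenem

Cefepime (4 μg/mL) = 4 μg/mL — intermediate
Erythromycin 0.03 μg/mL: ≤ 0.12 μg/mL → S
Nafcillin: 0.03 μg/mL is ≤ 0.25 μg/mL — susceptible
Linezolid: 128 μg/mL is ≥ 1 μg/mL ⇒ R
Amoxicillin-clavulanate 0.03 μg/mL: ≤ 0.12 μg/mL → S
Trimethoprim-sulfamethoxazole 16 μg/mL: ≥ 16 μg/mL → R
Ertapenem (0.12 μg/mL) ≤ 0.12 μg/mL → Susceptible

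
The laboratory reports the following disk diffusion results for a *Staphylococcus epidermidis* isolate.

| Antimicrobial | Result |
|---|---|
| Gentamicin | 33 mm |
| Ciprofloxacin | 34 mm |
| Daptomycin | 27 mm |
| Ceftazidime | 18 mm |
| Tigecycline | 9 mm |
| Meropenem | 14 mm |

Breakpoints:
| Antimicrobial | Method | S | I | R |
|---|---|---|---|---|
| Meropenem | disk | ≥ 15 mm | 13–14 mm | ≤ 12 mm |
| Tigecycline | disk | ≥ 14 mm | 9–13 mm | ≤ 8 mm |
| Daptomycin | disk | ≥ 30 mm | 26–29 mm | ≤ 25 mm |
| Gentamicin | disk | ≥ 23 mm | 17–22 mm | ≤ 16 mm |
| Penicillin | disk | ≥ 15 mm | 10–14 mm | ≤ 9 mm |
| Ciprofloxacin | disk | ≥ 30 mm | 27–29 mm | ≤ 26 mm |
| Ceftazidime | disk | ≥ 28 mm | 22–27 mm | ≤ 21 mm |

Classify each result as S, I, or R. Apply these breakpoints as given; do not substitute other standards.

Gentamicin 33 mm: ≥ 23 mm → S
Ciprofloxacin (34 mm) ≥ 30 mm → Susceptible
Daptomycin 27 mm: in 26–29 mm ⇒ intermediate
Ceftazidime 18 mm: ≤ 21 mm ⇒ resistant
Tigecycline: 9 mm is in 9–13 mm — Intermediate
Meropenem: 14 mm is in 13–14 mm — intermediate

S, S, I, R, I, I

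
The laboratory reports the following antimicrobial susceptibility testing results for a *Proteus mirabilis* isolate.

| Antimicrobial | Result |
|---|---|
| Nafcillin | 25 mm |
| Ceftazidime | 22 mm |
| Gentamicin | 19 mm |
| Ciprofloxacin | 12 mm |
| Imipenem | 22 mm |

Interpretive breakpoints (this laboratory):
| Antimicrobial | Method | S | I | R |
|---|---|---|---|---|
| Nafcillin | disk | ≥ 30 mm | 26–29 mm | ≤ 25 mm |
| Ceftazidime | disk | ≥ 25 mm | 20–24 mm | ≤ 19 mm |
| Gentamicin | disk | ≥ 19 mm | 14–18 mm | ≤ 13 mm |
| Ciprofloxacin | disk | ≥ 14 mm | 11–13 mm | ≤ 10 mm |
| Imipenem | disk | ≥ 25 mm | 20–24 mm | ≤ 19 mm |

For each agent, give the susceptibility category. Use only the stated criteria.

Nafcillin: 25 mm is ≤ 25 mm — Resistant
Ceftazidime (22 mm) in 20–24 mm ⇒ I
Gentamicin: 19 mm is ≥ 19 mm → susceptible
Ciprofloxacin 12 mm: in 11–13 mm — I
Imipenem 22 mm: in 20–24 mm — I

R, I, S, I, I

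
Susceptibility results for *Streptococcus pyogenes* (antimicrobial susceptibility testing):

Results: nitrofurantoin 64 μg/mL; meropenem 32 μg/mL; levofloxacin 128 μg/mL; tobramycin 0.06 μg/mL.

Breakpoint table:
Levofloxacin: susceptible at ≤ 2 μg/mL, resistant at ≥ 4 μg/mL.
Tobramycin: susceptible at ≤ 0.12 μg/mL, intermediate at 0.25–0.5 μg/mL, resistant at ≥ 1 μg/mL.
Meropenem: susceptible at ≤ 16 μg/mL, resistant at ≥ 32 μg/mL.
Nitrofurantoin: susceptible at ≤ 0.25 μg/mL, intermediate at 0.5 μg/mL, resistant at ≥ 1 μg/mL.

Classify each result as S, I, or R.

R, R, R, S

Nitrofurantoin 64 μg/mL: ≥ 1 μg/mL ⇒ R
Meropenem: 32 μg/mL is ≥ 32 μg/mL → resistant
Levofloxacin (128 μg/mL) ≥ 4 μg/mL ⇒ Resistant
Tobramycin: 0.06 μg/mL is ≤ 0.12 μg/mL — Susceptible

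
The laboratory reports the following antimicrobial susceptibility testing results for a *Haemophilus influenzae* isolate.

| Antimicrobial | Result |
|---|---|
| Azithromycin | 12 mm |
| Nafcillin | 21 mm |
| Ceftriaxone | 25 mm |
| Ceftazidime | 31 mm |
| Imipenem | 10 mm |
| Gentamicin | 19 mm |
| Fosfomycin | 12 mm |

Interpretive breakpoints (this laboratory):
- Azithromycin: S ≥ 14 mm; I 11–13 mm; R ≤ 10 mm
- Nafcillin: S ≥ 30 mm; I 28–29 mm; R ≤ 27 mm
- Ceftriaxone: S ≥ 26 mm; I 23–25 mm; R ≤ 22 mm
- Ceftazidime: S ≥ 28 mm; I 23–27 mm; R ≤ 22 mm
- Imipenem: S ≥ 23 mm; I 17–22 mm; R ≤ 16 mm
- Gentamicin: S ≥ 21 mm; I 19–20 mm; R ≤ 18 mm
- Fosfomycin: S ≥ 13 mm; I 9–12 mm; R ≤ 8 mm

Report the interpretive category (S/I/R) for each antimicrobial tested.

Azithromycin: 12 mm is in 11–13 mm ⇒ Intermediate
Nafcillin 21 mm: ≤ 27 mm → R
Ceftriaxone: 25 mm is in 23–25 mm ⇒ Intermediate
Ceftazidime (31 mm) ≥ 28 mm — Susceptible
Imipenem: 10 mm is ≤ 16 mm — Resistant
Gentamicin (19 mm) in 19–20 mm — intermediate
Fosfomycin: 12 mm is in 9–12 mm — Intermediate

I, R, I, S, R, I, I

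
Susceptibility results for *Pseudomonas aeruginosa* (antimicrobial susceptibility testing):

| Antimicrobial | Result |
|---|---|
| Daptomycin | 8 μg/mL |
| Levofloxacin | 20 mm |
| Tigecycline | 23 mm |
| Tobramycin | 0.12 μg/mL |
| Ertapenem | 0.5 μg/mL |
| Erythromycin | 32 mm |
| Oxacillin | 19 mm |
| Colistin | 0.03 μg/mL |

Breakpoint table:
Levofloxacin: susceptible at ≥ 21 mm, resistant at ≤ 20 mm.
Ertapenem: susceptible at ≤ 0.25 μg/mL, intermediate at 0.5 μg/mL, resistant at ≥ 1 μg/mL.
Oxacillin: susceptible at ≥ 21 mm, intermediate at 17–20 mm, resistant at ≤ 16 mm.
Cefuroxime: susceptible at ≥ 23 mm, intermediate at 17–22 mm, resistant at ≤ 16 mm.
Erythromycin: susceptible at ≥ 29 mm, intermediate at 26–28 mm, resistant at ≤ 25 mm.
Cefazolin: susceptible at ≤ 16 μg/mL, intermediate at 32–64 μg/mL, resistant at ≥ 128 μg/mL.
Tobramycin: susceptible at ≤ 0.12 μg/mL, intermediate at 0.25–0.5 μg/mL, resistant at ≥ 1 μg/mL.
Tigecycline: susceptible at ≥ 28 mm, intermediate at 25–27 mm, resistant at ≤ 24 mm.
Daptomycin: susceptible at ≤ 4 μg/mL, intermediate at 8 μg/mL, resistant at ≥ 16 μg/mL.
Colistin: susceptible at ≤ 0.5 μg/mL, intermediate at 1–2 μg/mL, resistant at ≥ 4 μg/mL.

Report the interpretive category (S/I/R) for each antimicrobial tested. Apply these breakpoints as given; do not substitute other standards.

I, R, R, S, I, S, I, S

Daptomycin 8 μg/mL: = 8 μg/mL — intermediate
Levofloxacin (20 mm) ≤ 20 mm → Resistant
Tigecycline (23 mm) ≤ 24 mm — resistant
Tobramycin 0.12 μg/mL: ≤ 0.12 μg/mL → susceptible
Ertapenem: 0.5 μg/mL is = 0.5 μg/mL ⇒ Intermediate
Erythromycin (32 mm) ≥ 29 mm → Susceptible
Oxacillin 19 mm: in 17–20 mm → Intermediate
Colistin: 0.03 μg/mL is ≤ 0.5 μg/mL ⇒ S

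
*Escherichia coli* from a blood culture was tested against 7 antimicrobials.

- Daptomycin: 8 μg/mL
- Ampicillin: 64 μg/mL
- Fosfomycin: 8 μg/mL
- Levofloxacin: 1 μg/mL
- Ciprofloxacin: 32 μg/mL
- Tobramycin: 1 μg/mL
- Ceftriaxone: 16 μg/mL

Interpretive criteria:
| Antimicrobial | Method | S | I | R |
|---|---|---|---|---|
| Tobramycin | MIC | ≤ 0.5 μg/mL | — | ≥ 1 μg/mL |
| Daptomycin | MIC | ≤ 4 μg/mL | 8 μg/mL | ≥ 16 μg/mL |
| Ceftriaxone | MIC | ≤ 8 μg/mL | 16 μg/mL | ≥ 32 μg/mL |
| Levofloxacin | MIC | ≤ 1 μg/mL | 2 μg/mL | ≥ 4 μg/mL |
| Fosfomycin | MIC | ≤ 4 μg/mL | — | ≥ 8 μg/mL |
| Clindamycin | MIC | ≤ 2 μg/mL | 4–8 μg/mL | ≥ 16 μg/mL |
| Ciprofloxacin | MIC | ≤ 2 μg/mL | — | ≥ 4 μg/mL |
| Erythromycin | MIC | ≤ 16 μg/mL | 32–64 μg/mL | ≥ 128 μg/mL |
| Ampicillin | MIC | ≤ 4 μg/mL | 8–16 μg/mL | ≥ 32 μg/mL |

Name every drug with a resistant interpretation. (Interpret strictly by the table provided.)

ampicillin, fosfomycin, ciprofloxacin, tobramycin

Daptomycin 8 μg/mL: = 8 μg/mL — I
Ampicillin (64 μg/mL) ≥ 32 μg/mL — resistant
Fosfomycin (8 μg/mL) ≥ 8 μg/mL ⇒ R
Levofloxacin (1 μg/mL) ≤ 1 μg/mL — susceptible
Ciprofloxacin (32 μg/mL) ≥ 4 μg/mL — R
Tobramycin (1 μg/mL) ≥ 1 μg/mL → Resistant
Ceftriaxone 16 μg/mL: = 16 μg/mL → Intermediate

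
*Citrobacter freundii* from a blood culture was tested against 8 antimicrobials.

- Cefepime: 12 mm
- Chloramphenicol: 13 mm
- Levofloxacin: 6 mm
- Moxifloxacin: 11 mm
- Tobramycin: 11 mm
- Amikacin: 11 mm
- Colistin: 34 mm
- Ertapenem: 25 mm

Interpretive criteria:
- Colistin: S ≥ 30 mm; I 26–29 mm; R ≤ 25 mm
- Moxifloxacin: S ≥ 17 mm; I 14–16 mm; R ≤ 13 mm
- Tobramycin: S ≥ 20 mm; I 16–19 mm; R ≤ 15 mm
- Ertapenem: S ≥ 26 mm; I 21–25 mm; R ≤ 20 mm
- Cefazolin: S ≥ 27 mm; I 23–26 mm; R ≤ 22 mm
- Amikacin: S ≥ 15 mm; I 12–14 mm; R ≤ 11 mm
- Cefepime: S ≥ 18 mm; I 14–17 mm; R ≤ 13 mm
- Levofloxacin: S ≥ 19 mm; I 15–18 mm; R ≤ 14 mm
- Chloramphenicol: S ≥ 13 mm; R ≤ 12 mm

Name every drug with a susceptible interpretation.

chloramphenicol, colistin

Cefepime (12 mm) ≤ 13 mm ⇒ resistant
Chloramphenicol: 13 mm is ≥ 13 mm ⇒ susceptible
Levofloxacin (6 mm) ≤ 14 mm → Resistant
Moxifloxacin: 11 mm is ≤ 13 mm → R
Tobramycin 11 mm: ≤ 15 mm ⇒ Resistant
Amikacin (11 mm) ≤ 11 mm — R
Colistin 34 mm: ≥ 30 mm → susceptible
Ertapenem: 25 mm is in 21–25 mm ⇒ intermediate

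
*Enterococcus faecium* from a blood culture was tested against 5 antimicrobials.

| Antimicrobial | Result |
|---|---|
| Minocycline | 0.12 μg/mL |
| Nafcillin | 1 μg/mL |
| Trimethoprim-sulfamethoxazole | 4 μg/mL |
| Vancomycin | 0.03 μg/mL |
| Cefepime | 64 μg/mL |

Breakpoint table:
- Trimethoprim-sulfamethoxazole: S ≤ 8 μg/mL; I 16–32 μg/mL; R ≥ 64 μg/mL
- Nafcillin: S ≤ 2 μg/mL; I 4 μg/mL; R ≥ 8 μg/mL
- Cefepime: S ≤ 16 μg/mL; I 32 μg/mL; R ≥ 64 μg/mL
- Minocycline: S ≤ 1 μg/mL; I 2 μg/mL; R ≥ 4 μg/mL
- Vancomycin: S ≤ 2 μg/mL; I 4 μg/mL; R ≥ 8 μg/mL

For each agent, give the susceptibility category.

Minocycline: 0.12 μg/mL is ≤ 1 μg/mL → Susceptible
Nafcillin 1 μg/mL: ≤ 2 μg/mL → Susceptible
Trimethoprim-sulfamethoxazole: 4 μg/mL is ≤ 8 μg/mL — Susceptible
Vancomycin 0.03 μg/mL: ≤ 2 μg/mL — Susceptible
Cefepime 64 μg/mL: ≥ 64 μg/mL → resistant

S, S, S, S, R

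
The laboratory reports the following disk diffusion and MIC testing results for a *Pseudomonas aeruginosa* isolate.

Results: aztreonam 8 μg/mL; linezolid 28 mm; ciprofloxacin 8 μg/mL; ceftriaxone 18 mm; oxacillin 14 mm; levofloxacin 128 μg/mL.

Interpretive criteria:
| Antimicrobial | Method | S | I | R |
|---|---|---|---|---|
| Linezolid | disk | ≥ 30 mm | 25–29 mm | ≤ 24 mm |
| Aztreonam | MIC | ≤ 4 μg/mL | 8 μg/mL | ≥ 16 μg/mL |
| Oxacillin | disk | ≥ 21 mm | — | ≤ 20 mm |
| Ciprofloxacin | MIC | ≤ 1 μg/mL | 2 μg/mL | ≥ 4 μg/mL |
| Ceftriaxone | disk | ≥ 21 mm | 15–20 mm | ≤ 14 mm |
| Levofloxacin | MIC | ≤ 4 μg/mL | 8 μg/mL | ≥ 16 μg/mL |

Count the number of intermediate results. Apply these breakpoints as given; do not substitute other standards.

3

Aztreonam: 8 μg/mL is = 8 μg/mL — Intermediate
Linezolid: 28 mm is in 25–29 mm ⇒ intermediate
Ciprofloxacin (8 μg/mL) ≥ 4 μg/mL ⇒ resistant
Ceftriaxone (18 mm) in 15–20 mm ⇒ Intermediate
Oxacillin (14 mm) ≤ 20 mm → resistant
Levofloxacin: 128 μg/mL is ≥ 16 μg/mL ⇒ Resistant
Intermediate: 3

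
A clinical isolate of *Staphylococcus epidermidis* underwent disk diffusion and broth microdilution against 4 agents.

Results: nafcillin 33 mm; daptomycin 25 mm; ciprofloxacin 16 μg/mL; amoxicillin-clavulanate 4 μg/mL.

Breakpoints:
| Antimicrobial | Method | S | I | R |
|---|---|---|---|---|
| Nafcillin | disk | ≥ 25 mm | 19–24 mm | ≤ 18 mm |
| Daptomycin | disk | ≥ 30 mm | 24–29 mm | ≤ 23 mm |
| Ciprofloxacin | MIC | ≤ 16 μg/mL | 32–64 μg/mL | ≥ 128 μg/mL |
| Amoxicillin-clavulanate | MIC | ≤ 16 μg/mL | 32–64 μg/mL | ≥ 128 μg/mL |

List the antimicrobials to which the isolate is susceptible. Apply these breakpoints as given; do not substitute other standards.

nafcillin, ciprofloxacin, amoxicillin-clavulanate

Nafcillin 33 mm: ≥ 25 mm → susceptible
Daptomycin (25 mm) in 24–29 mm — I
Ciprofloxacin: 16 μg/mL is ≤ 16 μg/mL ⇒ S
Amoxicillin-clavulanate (4 μg/mL) ≤ 16 μg/mL → susceptible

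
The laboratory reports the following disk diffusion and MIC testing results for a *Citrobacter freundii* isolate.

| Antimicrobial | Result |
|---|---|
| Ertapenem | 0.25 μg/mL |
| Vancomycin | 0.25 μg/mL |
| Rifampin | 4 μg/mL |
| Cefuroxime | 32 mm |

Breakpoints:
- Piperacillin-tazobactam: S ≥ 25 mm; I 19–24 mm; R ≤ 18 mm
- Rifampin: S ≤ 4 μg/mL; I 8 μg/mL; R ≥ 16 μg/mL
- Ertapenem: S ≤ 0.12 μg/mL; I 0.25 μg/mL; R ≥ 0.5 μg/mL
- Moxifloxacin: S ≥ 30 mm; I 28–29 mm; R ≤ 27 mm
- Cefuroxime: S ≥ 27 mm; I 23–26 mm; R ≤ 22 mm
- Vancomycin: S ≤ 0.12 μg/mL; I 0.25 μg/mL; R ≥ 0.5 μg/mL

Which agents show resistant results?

none

Ertapenem (0.25 μg/mL) = 0.25 μg/mL — I
Vancomycin 0.25 μg/mL: = 0.25 μg/mL — I
Rifampin: 4 μg/mL is ≤ 4 μg/mL — Susceptible
Cefuroxime 32 mm: ≥ 27 mm ⇒ S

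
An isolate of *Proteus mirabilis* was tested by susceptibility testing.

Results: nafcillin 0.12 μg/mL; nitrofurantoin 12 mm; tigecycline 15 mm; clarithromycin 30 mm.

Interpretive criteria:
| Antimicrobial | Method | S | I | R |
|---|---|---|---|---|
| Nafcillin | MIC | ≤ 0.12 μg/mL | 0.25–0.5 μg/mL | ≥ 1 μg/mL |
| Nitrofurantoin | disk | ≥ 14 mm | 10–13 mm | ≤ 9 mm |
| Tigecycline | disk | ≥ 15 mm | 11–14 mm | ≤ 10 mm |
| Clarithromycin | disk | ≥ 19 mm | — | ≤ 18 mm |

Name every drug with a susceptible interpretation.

Nafcillin: 0.12 μg/mL is ≤ 0.12 μg/mL — susceptible
Nitrofurantoin (12 mm) in 10–13 mm — intermediate
Tigecycline (15 mm) ≥ 15 mm ⇒ S
Clarithromycin 30 mm: ≥ 19 mm ⇒ susceptible

nafcillin, tigecycline, clarithromycin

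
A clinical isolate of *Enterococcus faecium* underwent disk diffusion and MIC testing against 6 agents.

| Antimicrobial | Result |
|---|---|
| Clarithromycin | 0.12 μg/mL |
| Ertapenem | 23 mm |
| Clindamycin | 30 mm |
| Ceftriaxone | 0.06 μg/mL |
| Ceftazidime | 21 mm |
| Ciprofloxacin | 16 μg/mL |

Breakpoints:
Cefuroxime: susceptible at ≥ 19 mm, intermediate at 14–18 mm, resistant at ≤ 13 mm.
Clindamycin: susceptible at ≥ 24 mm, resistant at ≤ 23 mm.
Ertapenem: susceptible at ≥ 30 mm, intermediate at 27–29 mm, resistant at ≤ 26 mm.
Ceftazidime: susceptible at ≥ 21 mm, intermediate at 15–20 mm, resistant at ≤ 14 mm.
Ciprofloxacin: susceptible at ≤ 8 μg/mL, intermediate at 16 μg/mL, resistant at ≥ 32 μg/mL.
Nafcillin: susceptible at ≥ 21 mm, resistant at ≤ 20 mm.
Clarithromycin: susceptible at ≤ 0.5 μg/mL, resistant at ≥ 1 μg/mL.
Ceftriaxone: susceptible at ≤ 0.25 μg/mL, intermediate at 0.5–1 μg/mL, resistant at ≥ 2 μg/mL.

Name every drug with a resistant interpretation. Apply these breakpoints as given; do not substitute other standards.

Clarithromycin: 0.12 μg/mL is ≤ 0.5 μg/mL ⇒ S
Ertapenem (23 mm) ≤ 26 mm ⇒ R
Clindamycin 30 mm: ≥ 24 mm → susceptible
Ceftriaxone: 0.06 μg/mL is ≤ 0.25 μg/mL → Susceptible
Ceftazidime: 21 mm is ≥ 21 mm — susceptible
Ciprofloxacin 16 μg/mL: = 16 μg/mL → intermediate

ertapenem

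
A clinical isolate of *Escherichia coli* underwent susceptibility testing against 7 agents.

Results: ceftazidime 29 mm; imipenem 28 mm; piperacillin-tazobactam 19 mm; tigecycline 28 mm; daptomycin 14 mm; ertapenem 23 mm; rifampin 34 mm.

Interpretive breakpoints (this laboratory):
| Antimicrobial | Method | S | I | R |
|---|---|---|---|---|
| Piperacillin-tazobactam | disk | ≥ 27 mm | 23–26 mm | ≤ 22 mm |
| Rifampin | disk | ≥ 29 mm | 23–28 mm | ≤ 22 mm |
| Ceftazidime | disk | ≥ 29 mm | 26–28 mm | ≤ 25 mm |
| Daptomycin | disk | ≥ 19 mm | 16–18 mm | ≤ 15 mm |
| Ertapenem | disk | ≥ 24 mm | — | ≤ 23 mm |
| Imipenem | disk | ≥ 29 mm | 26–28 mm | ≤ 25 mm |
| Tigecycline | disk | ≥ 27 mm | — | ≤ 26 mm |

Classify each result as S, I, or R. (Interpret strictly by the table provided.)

S, I, R, S, R, R, S

Ceftazidime: 29 mm is ≥ 29 mm — susceptible
Imipenem (28 mm) in 26–28 mm → I
Piperacillin-tazobactam 19 mm: ≤ 22 mm ⇒ Resistant
Tigecycline (28 mm) ≥ 27 mm → Susceptible
Daptomycin 14 mm: ≤ 15 mm — R
Ertapenem 23 mm: ≤ 23 mm ⇒ resistant
Rifampin: 34 mm is ≥ 29 mm — Susceptible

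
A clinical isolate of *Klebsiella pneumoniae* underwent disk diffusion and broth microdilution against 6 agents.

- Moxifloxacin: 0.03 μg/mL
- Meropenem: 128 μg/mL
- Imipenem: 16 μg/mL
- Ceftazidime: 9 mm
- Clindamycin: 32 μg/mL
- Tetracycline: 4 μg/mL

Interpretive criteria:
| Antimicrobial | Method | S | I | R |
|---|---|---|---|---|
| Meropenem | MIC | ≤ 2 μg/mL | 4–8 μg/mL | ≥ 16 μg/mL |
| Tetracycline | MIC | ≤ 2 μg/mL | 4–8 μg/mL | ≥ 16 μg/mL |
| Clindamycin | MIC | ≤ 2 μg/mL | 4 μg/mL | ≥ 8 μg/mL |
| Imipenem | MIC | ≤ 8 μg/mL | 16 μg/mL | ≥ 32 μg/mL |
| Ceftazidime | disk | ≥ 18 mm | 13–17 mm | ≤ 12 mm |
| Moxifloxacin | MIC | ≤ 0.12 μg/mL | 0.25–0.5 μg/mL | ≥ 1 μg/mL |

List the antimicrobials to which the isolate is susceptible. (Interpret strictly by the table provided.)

Moxifloxacin: 0.03 μg/mL is ≤ 0.12 μg/mL → Susceptible
Meropenem: 128 μg/mL is ≥ 16 μg/mL ⇒ resistant
Imipenem 16 μg/mL: = 16 μg/mL — intermediate
Ceftazidime: 9 mm is ≤ 12 mm — R
Clindamycin 32 μg/mL: ≥ 8 μg/mL → R
Tetracycline 4 μg/mL: in 4–8 μg/mL → intermediate

moxifloxacin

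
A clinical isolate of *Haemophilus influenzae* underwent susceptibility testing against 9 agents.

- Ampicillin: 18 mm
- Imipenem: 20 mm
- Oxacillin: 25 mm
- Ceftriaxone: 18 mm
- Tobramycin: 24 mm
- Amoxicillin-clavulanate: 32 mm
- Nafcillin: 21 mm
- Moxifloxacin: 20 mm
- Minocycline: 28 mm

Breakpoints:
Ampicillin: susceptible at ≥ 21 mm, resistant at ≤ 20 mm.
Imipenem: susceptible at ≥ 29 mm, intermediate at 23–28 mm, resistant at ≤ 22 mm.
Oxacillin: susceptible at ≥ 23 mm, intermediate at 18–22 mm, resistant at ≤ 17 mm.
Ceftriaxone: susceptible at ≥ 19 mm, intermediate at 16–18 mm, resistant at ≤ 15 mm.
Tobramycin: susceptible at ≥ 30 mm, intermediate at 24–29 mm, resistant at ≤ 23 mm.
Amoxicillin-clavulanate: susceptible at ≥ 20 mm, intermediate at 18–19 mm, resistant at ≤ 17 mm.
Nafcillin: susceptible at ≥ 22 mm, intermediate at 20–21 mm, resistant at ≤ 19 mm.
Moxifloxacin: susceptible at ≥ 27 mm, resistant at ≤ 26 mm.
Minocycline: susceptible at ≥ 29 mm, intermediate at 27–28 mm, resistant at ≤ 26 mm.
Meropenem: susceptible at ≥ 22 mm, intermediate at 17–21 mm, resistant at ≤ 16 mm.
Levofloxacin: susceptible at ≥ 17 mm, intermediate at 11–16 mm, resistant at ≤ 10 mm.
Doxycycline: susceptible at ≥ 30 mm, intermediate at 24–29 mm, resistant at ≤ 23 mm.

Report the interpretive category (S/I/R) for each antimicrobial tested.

R, R, S, I, I, S, I, R, I

Ampicillin (18 mm) ≤ 20 mm — Resistant
Imipenem (20 mm) ≤ 22 mm → resistant
Oxacillin: 25 mm is ≥ 23 mm — susceptible
Ceftriaxone: 18 mm is in 16–18 mm → I
Tobramycin (24 mm) in 24–29 mm ⇒ intermediate
Amoxicillin-clavulanate (32 mm) ≥ 20 mm — susceptible
Nafcillin (21 mm) in 20–21 mm — I
Moxifloxacin 20 mm: ≤ 26 mm — Resistant
Minocycline 28 mm: in 27–28 mm ⇒ I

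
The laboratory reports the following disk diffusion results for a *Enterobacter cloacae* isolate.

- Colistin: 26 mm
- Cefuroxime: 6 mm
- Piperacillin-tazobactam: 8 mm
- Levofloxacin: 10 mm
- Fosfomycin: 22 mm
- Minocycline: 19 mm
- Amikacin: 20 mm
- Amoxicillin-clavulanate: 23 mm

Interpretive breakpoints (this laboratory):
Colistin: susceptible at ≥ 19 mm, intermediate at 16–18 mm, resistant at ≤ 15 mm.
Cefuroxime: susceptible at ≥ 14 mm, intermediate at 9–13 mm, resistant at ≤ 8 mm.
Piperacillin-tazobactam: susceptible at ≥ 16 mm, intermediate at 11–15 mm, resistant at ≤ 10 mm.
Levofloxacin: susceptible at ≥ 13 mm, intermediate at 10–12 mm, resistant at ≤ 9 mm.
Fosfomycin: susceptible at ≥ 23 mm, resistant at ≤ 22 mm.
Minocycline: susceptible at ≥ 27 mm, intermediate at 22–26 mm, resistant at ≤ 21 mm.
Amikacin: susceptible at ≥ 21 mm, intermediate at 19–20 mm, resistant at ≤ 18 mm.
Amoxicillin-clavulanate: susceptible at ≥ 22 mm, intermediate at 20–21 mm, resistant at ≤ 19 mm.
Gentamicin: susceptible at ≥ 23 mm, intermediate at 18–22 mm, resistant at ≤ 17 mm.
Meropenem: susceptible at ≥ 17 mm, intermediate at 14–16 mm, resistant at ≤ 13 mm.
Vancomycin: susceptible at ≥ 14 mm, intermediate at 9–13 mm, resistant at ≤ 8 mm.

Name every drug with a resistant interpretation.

cefuroxime, piperacillin-tazobactam, fosfomycin, minocycline

Colistin 26 mm: ≥ 19 mm → Susceptible
Cefuroxime: 6 mm is ≤ 8 mm ⇒ R
Piperacillin-tazobactam 8 mm: ≤ 10 mm ⇒ resistant
Levofloxacin: 10 mm is in 10–12 mm ⇒ I
Fosfomycin (22 mm) ≤ 22 mm — R
Minocycline 19 mm: ≤ 21 mm → Resistant
Amikacin: 20 mm is in 19–20 mm ⇒ I
Amoxicillin-clavulanate: 23 mm is ≥ 22 mm — susceptible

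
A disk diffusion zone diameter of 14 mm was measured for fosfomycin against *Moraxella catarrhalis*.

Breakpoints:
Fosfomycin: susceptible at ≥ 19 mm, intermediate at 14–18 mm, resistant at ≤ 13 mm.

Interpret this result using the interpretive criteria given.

Fosfomycin 14 mm: in 14–18 mm ⇒ Intermediate

Intermediate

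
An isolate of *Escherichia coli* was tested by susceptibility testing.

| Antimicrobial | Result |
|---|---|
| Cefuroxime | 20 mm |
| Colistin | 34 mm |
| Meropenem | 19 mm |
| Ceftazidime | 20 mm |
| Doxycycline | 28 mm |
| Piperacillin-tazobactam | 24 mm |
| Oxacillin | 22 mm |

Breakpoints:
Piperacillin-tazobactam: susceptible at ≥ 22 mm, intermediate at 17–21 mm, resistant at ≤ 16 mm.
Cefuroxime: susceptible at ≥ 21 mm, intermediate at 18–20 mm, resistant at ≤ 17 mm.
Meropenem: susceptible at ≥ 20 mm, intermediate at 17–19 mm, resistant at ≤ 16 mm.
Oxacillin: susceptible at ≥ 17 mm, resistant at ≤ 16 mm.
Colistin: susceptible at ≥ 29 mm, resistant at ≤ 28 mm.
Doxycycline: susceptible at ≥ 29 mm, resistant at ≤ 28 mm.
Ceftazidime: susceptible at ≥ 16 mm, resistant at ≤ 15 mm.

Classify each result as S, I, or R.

I, S, I, S, R, S, S

Cefuroxime 20 mm: in 18–20 mm → I
Colistin: 34 mm is ≥ 29 mm — susceptible
Meropenem 19 mm: in 17–19 mm → Intermediate
Ceftazidime (20 mm) ≥ 16 mm ⇒ Susceptible
Doxycycline 28 mm: ≤ 28 mm → resistant
Piperacillin-tazobactam (24 mm) ≥ 22 mm → S
Oxacillin: 22 mm is ≥ 17 mm — Susceptible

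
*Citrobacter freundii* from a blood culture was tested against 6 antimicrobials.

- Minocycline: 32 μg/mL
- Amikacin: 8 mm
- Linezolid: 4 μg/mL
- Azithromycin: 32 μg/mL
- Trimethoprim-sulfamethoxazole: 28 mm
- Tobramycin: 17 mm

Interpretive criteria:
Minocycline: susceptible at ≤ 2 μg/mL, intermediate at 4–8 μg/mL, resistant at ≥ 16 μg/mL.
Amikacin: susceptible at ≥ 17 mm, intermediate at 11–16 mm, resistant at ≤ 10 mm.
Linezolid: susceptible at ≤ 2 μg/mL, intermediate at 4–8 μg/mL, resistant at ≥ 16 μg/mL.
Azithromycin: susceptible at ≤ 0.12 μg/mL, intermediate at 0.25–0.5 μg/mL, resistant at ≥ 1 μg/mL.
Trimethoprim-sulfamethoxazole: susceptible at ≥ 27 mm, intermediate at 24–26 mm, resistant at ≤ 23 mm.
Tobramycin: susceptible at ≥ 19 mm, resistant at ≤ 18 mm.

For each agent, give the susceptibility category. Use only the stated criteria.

Minocycline: 32 μg/mL is ≥ 16 μg/mL ⇒ resistant
Amikacin (8 mm) ≤ 10 mm → resistant
Linezolid: 4 μg/mL is in 4–8 μg/mL — Intermediate
Azithromycin (32 μg/mL) ≥ 1 μg/mL → resistant
Trimethoprim-sulfamethoxazole 28 mm: ≥ 27 mm — susceptible
Tobramycin 17 mm: ≤ 18 mm ⇒ Resistant

R, R, I, R, S, R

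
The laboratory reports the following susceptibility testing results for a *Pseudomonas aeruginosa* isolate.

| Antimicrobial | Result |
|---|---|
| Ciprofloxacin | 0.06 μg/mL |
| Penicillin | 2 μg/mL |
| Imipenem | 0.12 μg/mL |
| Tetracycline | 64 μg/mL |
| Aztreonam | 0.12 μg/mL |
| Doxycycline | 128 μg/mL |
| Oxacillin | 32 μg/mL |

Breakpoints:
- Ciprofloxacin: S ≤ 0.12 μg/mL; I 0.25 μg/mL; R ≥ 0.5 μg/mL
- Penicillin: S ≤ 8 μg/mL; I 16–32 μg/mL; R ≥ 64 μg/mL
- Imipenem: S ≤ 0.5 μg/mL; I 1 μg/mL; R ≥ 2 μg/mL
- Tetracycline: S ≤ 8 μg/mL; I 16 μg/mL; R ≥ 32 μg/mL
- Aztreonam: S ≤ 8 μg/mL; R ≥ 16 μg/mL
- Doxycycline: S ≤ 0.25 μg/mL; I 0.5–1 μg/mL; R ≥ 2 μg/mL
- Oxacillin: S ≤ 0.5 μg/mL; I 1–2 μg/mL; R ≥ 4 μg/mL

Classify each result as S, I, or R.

S, S, S, R, S, R, R

Ciprofloxacin: 0.06 μg/mL is ≤ 0.12 μg/mL → Susceptible
Penicillin 2 μg/mL: ≤ 8 μg/mL → susceptible
Imipenem 0.12 μg/mL: ≤ 0.5 μg/mL → S
Tetracycline 64 μg/mL: ≥ 32 μg/mL — resistant
Aztreonam (0.12 μg/mL) ≤ 8 μg/mL → susceptible
Doxycycline (128 μg/mL) ≥ 2 μg/mL → resistant
Oxacillin: 32 μg/mL is ≥ 4 μg/mL → resistant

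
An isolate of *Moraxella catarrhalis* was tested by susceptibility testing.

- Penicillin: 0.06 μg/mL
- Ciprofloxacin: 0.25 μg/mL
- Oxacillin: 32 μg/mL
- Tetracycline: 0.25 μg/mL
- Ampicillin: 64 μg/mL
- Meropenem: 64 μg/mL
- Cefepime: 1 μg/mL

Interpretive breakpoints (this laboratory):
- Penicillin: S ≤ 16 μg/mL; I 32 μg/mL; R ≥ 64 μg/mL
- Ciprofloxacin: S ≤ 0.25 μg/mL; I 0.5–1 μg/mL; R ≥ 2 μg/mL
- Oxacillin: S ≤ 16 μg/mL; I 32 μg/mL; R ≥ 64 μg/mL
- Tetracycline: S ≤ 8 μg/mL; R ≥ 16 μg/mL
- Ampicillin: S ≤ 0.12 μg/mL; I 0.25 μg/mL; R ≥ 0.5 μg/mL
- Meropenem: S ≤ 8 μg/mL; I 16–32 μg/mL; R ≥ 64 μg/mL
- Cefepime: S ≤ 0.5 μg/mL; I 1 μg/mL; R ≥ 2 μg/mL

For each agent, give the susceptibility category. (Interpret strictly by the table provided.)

S, S, I, S, R, R, I

Penicillin 0.06 μg/mL: ≤ 16 μg/mL — susceptible
Ciprofloxacin: 0.25 μg/mL is ≤ 0.25 μg/mL ⇒ S
Oxacillin 32 μg/mL: = 32 μg/mL — intermediate
Tetracycline (0.25 μg/mL) ≤ 8 μg/mL → Susceptible
Ampicillin (64 μg/mL) ≥ 0.5 μg/mL → R
Meropenem: 64 μg/mL is ≥ 64 μg/mL → resistant
Cefepime 1 μg/mL: = 1 μg/mL → intermediate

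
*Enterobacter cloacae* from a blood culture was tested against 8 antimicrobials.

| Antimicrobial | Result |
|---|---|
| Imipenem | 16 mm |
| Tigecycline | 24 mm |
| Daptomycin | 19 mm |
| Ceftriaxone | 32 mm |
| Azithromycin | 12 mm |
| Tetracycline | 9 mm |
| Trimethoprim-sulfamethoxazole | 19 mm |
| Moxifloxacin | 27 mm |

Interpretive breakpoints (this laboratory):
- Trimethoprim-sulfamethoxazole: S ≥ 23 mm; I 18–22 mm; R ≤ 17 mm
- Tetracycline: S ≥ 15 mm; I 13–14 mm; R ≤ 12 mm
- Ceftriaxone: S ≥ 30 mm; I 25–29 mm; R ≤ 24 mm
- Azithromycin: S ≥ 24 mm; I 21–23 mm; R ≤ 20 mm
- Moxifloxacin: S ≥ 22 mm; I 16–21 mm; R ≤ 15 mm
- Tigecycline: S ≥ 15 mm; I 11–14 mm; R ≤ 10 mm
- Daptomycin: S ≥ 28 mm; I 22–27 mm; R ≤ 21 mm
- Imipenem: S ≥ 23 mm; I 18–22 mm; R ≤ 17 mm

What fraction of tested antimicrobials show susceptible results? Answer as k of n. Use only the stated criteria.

Imipenem: 16 mm is ≤ 17 mm → Resistant
Tigecycline: 24 mm is ≥ 15 mm — S
Daptomycin (19 mm) ≤ 21 mm — Resistant
Ceftriaxone: 32 mm is ≥ 30 mm ⇒ Susceptible
Azithromycin: 12 mm is ≤ 20 mm — R
Tetracycline: 9 mm is ≤ 12 mm → Resistant
Trimethoprim-sulfamethoxazole: 19 mm is in 18–22 mm — I
Moxifloxacin: 27 mm is ≥ 22 mm ⇒ susceptible
Susceptible: 3/8

3 of 8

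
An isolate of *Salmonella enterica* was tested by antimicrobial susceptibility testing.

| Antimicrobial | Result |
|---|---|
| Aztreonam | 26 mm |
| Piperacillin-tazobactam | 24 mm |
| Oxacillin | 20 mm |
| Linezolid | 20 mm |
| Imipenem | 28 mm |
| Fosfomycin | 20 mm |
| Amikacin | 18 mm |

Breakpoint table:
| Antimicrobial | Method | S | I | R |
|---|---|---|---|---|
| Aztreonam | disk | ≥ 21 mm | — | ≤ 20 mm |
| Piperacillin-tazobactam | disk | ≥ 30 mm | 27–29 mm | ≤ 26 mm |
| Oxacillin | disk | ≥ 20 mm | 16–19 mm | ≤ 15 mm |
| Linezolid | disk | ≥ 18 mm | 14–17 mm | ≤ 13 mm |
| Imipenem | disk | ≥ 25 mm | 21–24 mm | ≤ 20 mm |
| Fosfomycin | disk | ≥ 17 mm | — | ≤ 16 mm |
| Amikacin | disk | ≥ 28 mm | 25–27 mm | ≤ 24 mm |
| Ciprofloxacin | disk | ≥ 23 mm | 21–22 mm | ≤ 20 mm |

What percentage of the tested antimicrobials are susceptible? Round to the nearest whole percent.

71%

Aztreonam 26 mm: ≥ 21 mm — susceptible
Piperacillin-tazobactam: 24 mm is ≤ 26 mm ⇒ Resistant
Oxacillin (20 mm) ≥ 20 mm → susceptible
Linezolid 20 mm: ≥ 18 mm — S
Imipenem: 28 mm is ≥ 25 mm — susceptible
Fosfomycin (20 mm) ≥ 17 mm ⇒ Susceptible
Amikacin: 18 mm is ≤ 24 mm ⇒ resistant
Susceptible: 5/7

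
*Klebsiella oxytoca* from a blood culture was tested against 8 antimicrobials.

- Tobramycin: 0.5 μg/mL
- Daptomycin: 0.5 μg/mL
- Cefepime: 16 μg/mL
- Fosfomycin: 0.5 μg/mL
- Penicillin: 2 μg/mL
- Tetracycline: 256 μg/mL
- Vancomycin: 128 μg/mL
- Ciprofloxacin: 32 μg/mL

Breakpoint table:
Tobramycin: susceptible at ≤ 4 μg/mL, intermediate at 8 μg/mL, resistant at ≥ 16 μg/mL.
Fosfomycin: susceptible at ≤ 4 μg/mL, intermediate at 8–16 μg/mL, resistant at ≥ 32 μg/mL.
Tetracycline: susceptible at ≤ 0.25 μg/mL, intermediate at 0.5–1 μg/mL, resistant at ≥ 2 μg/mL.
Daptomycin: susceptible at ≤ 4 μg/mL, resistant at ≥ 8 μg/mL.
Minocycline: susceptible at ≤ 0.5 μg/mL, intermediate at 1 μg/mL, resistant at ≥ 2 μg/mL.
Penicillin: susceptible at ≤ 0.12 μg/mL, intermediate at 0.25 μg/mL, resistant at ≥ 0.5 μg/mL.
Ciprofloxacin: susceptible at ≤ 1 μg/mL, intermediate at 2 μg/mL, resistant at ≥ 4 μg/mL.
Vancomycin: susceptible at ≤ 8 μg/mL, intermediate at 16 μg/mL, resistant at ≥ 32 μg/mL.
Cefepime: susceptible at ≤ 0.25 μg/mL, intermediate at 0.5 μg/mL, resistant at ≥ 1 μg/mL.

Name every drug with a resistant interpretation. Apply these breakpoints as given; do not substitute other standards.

cefepime, penicillin, tetracycline, vancomycin, ciprofloxacin

Tobramycin (0.5 μg/mL) ≤ 4 μg/mL — susceptible
Daptomycin: 0.5 μg/mL is ≤ 4 μg/mL — Susceptible
Cefepime: 16 μg/mL is ≥ 1 μg/mL → Resistant
Fosfomycin: 0.5 μg/mL is ≤ 4 μg/mL — S
Penicillin: 2 μg/mL is ≥ 0.5 μg/mL → R
Tetracycline 256 μg/mL: ≥ 2 μg/mL ⇒ R
Vancomycin (128 μg/mL) ≥ 32 μg/mL ⇒ R
Ciprofloxacin: 32 μg/mL is ≥ 4 μg/mL ⇒ R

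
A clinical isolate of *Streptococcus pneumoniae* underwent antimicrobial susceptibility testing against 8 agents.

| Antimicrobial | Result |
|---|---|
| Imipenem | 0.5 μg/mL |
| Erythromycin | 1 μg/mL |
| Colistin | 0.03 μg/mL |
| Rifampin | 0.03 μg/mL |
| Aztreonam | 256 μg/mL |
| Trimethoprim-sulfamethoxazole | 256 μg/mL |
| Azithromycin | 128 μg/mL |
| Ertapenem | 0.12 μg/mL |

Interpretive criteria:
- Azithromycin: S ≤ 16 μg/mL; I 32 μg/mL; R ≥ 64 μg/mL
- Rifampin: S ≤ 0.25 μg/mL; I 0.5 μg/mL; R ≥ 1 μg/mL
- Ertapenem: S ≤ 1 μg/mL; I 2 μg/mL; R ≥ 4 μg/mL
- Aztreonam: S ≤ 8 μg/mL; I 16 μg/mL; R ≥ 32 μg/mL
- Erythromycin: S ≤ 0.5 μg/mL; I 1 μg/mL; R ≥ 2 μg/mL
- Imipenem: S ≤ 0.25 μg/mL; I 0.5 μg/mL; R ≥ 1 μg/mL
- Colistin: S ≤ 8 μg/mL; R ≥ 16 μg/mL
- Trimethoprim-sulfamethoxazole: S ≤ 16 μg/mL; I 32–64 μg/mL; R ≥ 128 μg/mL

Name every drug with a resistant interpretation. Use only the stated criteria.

aztreonam, trimethoprim-sulfamethoxazole, azithromycin

Imipenem 0.5 μg/mL: = 0.5 μg/mL ⇒ intermediate
Erythromycin: 1 μg/mL is = 1 μg/mL → intermediate
Colistin (0.03 μg/mL) ≤ 8 μg/mL — susceptible
Rifampin 0.03 μg/mL: ≤ 0.25 μg/mL → S
Aztreonam: 256 μg/mL is ≥ 32 μg/mL ⇒ Resistant
Trimethoprim-sulfamethoxazole (256 μg/mL) ≥ 128 μg/mL — resistant
Azithromycin: 128 μg/mL is ≥ 64 μg/mL — resistant
Ertapenem 0.12 μg/mL: ≤ 1 μg/mL ⇒ susceptible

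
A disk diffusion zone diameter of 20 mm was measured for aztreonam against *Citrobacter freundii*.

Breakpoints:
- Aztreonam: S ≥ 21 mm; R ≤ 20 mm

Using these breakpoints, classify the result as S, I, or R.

Resistant

Aztreonam: 20 mm is ≤ 20 mm ⇒ Resistant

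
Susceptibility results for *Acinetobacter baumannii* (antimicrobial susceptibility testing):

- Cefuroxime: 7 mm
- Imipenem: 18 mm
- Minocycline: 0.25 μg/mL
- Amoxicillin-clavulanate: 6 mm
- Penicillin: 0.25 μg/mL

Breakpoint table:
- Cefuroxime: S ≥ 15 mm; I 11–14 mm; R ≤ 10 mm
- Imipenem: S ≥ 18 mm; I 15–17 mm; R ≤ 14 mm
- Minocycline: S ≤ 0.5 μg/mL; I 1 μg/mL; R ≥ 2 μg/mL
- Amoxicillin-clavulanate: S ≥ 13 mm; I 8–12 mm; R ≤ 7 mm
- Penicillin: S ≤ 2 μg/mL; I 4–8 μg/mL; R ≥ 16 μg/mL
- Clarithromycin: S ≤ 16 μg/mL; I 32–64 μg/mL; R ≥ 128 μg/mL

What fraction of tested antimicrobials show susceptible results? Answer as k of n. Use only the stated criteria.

Cefuroxime 7 mm: ≤ 10 mm ⇒ Resistant
Imipenem (18 mm) ≥ 18 mm — susceptible
Minocycline 0.25 μg/mL: ≤ 0.5 μg/mL ⇒ S
Amoxicillin-clavulanate (6 mm) ≤ 7 mm → R
Penicillin (0.25 μg/mL) ≤ 2 μg/mL ⇒ susceptible
Susceptible: 3/5

3 of 5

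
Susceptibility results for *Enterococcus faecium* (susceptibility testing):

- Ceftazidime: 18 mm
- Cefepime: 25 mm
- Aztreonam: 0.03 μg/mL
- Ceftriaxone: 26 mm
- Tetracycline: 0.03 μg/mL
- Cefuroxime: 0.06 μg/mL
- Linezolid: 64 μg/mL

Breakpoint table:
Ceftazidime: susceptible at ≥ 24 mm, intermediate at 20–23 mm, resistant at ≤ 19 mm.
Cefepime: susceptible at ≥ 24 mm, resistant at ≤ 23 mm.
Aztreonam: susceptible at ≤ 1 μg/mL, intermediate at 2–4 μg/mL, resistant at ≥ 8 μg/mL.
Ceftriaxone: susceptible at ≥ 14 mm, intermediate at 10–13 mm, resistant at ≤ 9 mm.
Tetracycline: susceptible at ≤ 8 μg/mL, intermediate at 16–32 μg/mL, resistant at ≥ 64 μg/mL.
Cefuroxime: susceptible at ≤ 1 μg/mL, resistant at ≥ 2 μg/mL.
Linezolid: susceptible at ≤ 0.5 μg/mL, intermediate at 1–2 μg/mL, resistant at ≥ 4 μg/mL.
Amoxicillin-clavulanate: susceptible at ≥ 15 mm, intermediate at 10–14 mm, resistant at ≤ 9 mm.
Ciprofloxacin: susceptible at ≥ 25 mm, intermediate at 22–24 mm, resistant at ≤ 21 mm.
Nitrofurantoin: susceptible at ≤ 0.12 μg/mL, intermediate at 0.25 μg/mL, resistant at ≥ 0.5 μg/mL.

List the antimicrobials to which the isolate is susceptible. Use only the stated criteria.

Ceftazidime (18 mm) ≤ 19 mm → Resistant
Cefepime (25 mm) ≥ 24 mm ⇒ susceptible
Aztreonam (0.03 μg/mL) ≤ 1 μg/mL ⇒ Susceptible
Ceftriaxone 26 mm: ≥ 14 mm → S
Tetracycline: 0.03 μg/mL is ≤ 8 μg/mL ⇒ Susceptible
Cefuroxime 0.06 μg/mL: ≤ 1 μg/mL → susceptible
Linezolid (64 μg/mL) ≥ 4 μg/mL → Resistant

cefepime, aztreonam, ceftriaxone, tetracycline, cefuroxime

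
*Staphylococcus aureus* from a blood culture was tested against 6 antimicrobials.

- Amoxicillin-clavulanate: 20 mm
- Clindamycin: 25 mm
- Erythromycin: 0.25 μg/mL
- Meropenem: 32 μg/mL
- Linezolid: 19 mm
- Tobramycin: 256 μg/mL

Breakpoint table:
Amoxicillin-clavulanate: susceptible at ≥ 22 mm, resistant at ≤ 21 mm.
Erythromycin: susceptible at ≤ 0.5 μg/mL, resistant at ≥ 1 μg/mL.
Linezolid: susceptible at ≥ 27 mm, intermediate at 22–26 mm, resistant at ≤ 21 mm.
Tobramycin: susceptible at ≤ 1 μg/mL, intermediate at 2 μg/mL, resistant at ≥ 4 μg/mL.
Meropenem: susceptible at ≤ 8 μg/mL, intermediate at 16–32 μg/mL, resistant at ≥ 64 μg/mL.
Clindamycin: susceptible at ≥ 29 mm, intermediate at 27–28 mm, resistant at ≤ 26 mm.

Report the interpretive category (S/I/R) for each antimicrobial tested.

Amoxicillin-clavulanate 20 mm: ≤ 21 mm — R
Clindamycin (25 mm) ≤ 26 mm ⇒ R
Erythromycin: 0.25 μg/mL is ≤ 0.5 μg/mL ⇒ Susceptible
Meropenem (32 μg/mL) in 16–32 μg/mL — Intermediate
Linezolid (19 mm) ≤ 21 mm ⇒ R
Tobramycin: 256 μg/mL is ≥ 4 μg/mL — resistant

R, R, S, I, R, R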